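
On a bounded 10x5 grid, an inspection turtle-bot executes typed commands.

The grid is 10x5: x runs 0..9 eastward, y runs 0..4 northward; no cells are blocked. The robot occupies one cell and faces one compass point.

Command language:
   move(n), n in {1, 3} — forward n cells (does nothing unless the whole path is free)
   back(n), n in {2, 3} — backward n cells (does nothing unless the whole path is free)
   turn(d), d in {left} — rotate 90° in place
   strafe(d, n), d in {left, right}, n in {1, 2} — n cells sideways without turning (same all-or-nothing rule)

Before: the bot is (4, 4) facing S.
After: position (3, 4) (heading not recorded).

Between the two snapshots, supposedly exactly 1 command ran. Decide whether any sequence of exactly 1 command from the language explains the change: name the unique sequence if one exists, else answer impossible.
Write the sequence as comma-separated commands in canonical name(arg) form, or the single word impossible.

initial: (4, 4) facing S
1. strafe(right, 1) → (3, 4) facing S
no rival 1-sequence matches.

strafe(right, 1)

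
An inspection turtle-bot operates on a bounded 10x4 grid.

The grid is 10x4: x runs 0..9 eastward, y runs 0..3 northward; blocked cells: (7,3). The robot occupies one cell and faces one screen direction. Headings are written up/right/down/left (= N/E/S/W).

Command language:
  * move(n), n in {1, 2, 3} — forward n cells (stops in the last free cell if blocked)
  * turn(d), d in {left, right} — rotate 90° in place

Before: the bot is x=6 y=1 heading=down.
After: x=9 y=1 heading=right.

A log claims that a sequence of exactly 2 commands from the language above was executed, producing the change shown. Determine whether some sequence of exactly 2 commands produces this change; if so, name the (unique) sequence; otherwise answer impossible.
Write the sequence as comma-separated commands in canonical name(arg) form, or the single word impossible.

turn(left), move(3)

key: cell and facing (now E) both changed — the 2 commands mix motion and turning
begin: x=6 y=1 heading=down
t=1 turn(left) ⇒ x=6 y=1 heading=right
t=2 move(3) ⇒ x=9 y=1 heading=right
all 25 alternatives checked — unique.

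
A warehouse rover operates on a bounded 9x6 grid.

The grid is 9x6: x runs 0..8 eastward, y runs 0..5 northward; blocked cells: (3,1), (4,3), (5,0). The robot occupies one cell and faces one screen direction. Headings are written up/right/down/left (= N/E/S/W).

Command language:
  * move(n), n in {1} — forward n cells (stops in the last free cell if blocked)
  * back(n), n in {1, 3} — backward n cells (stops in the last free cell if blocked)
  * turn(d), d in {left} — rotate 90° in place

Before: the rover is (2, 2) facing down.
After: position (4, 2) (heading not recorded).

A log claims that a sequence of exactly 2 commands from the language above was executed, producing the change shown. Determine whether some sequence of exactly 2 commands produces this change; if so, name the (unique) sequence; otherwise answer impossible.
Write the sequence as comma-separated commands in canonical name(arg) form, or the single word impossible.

checked all 2-command options: none fits.

impossible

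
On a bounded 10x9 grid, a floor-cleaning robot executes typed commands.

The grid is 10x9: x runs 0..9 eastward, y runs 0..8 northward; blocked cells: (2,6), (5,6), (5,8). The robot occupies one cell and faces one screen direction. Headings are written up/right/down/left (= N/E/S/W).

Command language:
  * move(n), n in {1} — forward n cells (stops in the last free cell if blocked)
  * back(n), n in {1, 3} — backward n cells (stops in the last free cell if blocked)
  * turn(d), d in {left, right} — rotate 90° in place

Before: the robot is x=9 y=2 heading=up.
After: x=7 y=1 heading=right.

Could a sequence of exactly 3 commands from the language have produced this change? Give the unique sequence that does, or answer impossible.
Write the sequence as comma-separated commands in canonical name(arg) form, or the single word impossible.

checked all 3-command options: none fits.

impossible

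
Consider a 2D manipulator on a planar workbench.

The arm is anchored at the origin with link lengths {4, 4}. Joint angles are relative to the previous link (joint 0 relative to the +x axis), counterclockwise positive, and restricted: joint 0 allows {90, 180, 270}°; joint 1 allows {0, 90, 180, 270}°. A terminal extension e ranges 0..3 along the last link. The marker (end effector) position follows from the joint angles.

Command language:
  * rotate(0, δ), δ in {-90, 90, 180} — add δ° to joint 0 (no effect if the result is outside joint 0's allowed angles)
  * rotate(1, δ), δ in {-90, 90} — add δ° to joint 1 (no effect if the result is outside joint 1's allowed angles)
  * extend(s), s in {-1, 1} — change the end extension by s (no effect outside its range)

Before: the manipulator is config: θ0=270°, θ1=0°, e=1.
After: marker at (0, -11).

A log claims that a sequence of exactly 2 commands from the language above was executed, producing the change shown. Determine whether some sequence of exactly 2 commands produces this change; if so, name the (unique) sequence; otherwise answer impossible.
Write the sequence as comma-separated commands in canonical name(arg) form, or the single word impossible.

from: config: θ0=270°, θ1=0°, e=1
t=1 extend(1) ⇒ config: θ0=270°, θ1=0°, e=2
t=2 extend(1) ⇒ config: θ0=270°, θ1=0°, e=3
no other 2-command option fits: unique.

extend(1), extend(1)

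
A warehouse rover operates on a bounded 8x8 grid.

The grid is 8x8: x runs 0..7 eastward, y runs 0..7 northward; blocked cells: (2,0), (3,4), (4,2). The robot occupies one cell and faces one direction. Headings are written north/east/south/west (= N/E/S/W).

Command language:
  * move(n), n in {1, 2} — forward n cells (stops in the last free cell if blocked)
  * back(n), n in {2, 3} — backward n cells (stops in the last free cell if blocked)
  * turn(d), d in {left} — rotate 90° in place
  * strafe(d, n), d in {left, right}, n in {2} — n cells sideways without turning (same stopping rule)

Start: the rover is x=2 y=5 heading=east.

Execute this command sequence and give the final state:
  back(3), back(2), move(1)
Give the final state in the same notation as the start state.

begin: x=2 y=5 heading=east
[1] after back(3): x=0 y=5 heading=east
[2] after back(2): x=0 y=5 heading=east
[3] after move(1): x=1 y=5 heading=east

x=1 y=5 heading=east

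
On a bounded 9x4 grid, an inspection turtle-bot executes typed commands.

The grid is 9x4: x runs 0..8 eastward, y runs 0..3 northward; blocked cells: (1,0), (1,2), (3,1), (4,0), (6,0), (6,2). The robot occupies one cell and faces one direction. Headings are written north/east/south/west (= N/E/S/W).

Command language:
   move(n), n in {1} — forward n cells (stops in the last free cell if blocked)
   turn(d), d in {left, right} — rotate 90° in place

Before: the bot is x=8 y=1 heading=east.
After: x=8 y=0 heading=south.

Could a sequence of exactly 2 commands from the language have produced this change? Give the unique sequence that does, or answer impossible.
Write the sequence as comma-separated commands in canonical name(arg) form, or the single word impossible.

turn(right), move(1)

key: order matters: swapping turn(right) and move(1) lands elsewhere
start: x=8 y=1 heading=east
[1] after turn(right): x=8 y=1 heading=south
[2] after move(1): x=8 y=0 heading=south
no rival 2-sequence matches.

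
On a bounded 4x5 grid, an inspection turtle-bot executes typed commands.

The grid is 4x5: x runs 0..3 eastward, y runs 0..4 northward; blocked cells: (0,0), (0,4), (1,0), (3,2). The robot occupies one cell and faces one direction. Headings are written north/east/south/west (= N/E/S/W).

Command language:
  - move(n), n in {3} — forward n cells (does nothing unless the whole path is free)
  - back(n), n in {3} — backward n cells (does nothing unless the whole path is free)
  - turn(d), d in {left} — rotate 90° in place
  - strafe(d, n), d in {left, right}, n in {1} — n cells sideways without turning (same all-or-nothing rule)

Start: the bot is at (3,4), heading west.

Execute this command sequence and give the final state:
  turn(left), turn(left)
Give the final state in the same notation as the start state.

initial: at (3,4), heading west
t=1 turn(left) ⇒ at (3,4), heading south
t=2 turn(left) ⇒ at (3,4), heading east

at (3,4), heading east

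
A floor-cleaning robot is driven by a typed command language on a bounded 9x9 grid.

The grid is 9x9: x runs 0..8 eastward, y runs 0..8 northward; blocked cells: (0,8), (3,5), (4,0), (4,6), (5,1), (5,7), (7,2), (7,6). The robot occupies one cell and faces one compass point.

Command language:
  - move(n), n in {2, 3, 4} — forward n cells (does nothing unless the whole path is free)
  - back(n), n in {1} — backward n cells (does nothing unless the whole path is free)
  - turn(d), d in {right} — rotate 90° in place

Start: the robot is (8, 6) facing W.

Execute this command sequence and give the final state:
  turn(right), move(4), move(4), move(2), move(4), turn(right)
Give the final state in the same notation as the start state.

(8, 8) facing E

initial: (8, 6) facing W
1. turn(right) → (8, 6) facing N
2. move(4) → (8, 6) facing N
3. move(4) → (8, 6) facing N
4. move(2) → (8, 8) facing N
5. move(4) → (8, 8) facing N
6. turn(right) → (8, 8) facing E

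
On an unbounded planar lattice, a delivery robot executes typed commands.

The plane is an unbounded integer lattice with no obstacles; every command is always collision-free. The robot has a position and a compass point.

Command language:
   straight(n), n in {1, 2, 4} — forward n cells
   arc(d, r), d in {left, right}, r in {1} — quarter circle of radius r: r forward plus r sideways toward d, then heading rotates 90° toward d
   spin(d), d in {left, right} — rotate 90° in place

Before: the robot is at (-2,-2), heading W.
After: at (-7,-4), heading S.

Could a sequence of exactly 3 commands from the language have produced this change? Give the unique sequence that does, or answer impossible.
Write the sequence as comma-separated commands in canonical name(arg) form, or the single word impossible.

key: order matters: swapping straight(4) and straight(1) lands elsewhere
begin: at (-2,-2), heading W
t=1 straight(4) ⇒ at (-6,-2), heading W
t=2 arc(left, 1) ⇒ at (-7,-3), heading S
t=3 straight(1) ⇒ at (-7,-4), heading S
all 343 alternatives checked — unique.

straight(4), arc(left, 1), straight(1)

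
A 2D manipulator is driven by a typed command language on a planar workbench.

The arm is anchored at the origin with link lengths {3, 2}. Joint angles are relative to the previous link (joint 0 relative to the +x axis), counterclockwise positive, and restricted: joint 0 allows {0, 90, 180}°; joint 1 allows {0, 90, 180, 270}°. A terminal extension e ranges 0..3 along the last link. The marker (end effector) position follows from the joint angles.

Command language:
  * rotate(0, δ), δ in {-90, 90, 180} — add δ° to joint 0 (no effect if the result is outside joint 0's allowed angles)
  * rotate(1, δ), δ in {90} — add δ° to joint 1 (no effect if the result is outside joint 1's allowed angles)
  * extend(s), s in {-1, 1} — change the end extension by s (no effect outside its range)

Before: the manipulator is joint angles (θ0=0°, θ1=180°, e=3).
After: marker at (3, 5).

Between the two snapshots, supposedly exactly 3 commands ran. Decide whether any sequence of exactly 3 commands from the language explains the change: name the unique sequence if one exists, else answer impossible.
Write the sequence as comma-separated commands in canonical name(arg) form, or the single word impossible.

rotate(1, 90), rotate(1, 90), rotate(1, 90)

t0: joint angles (θ0=0°, θ1=180°, e=3)
1. rotate(1, 90) → joint angles (θ0=0°, θ1=270°, e=3)
2. rotate(1, 90) → joint angles (θ0=0°, θ1=0°, e=3)
3. rotate(1, 90) → joint angles (θ0=0°, θ1=90°, e=3)
no rival 3-sequence matches.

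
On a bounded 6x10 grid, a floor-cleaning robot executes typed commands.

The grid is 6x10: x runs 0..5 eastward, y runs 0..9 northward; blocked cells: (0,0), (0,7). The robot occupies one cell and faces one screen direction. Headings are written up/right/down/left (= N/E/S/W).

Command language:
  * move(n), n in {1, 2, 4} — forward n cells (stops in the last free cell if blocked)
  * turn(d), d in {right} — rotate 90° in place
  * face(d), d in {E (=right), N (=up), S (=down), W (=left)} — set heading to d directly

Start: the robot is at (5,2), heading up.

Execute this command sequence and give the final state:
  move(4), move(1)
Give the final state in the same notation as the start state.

start: at (5,2), heading up
step 1 (move(4)): at (5,6), heading up
step 2 (move(1)): at (5,7), heading up

at (5,7), heading up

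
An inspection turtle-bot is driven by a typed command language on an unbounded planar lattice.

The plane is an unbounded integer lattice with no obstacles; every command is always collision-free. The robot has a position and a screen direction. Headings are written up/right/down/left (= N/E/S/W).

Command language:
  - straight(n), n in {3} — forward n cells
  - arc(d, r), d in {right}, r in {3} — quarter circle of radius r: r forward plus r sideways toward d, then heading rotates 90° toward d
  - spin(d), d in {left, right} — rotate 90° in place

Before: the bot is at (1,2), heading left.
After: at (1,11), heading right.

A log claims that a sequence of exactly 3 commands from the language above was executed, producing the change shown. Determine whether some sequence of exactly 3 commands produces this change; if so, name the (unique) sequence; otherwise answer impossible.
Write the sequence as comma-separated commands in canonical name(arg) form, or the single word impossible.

key: position moved to (1,11) AND the heading swung to E — translation plus rotation needed
from: at (1,2), heading left
step 1 (arc(right, 3)): at (-2,5), heading up
step 2 (straight(3)): at (-2,8), heading up
step 3 (arc(right, 3)): at (1,11), heading right
no other 3-command option fits: unique.

arc(right, 3), straight(3), arc(right, 3)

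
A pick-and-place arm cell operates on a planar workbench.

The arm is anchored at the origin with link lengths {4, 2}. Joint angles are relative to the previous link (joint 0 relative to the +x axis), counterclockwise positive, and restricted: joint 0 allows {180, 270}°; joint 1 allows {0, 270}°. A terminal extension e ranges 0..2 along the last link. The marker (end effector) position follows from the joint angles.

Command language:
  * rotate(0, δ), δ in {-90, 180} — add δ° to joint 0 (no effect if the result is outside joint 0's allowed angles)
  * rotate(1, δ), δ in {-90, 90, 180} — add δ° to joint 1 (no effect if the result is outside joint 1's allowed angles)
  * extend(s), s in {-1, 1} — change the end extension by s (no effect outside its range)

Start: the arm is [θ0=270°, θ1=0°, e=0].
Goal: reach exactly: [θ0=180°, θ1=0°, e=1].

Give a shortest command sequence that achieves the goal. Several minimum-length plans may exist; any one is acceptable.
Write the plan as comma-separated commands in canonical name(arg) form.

rotate(0, -90), extend(1)

initial: [θ0=270°, θ1=0°, e=0]
t=1 rotate(0, -90) ⇒ [θ0=180°, θ1=0°, e=0]
t=2 extend(1) ⇒ [θ0=180°, θ1=0°, e=1]
no 1-step plan works, so 2 is optimal.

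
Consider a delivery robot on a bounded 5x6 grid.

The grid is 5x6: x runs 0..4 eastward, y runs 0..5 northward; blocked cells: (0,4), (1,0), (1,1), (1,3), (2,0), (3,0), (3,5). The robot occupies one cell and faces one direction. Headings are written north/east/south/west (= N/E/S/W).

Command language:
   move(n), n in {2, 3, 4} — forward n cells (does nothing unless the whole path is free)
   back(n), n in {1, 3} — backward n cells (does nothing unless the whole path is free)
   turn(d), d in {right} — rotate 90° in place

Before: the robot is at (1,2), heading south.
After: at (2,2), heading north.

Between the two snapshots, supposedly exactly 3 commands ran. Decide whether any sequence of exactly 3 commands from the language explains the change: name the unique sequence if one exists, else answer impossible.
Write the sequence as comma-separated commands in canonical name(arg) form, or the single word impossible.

key: position moved to (2,2) AND the heading swung to N — translation plus rotation needed
begin: at (1,2), heading south
t=1 turn(right) ⇒ at (1,2), heading west
t=2 back(1) ⇒ at (2,2), heading west
t=3 turn(right) ⇒ at (2,2), heading north
uniquely the one of 216 3-step routes that fits.

turn(right), back(1), turn(right)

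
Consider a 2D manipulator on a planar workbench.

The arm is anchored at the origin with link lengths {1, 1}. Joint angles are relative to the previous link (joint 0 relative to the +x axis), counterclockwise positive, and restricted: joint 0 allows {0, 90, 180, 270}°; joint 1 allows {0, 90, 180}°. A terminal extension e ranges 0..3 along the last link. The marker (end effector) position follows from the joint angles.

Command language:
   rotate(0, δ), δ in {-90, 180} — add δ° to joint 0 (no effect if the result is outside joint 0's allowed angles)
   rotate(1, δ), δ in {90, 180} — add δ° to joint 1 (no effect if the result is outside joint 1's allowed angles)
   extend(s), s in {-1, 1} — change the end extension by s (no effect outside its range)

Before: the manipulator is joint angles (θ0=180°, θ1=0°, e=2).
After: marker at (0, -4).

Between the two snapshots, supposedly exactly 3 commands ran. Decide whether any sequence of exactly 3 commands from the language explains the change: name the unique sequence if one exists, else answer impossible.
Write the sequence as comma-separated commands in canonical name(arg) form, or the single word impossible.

rotate(0, -90), rotate(0, -90), rotate(0, -90)

start: joint angles (θ0=180°, θ1=0°, e=2)
1. rotate(0, -90) → joint angles (θ0=90°, θ1=0°, e=2)
2. rotate(0, -90) → joint angles (θ0=0°, θ1=0°, e=2)
3. rotate(0, -90) → joint angles (θ0=270°, θ1=0°, e=2)
no other 3-command option fits: unique.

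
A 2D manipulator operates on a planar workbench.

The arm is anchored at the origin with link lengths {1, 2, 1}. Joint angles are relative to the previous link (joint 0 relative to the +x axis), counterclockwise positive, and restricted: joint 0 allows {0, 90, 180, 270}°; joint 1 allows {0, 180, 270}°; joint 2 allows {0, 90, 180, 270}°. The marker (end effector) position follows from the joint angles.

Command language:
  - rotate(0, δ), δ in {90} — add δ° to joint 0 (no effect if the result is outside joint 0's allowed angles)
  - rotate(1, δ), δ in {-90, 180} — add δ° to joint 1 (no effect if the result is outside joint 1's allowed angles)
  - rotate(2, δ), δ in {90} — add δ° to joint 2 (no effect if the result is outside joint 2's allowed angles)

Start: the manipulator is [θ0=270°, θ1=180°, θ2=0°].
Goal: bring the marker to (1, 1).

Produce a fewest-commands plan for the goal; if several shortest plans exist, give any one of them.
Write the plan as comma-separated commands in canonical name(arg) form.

rotate(2, 90), rotate(2, 90), rotate(2, 90)

t0: [θ0=270°, θ1=180°, θ2=0°]
t=1 rotate(2, 90) ⇒ [θ0=270°, θ1=180°, θ2=90°]
t=2 rotate(2, 90) ⇒ [θ0=270°, θ1=180°, θ2=180°]
t=3 rotate(2, 90) ⇒ [θ0=270°, θ1=180°, θ2=270°]
no 2-step plan works, so 3 is optimal.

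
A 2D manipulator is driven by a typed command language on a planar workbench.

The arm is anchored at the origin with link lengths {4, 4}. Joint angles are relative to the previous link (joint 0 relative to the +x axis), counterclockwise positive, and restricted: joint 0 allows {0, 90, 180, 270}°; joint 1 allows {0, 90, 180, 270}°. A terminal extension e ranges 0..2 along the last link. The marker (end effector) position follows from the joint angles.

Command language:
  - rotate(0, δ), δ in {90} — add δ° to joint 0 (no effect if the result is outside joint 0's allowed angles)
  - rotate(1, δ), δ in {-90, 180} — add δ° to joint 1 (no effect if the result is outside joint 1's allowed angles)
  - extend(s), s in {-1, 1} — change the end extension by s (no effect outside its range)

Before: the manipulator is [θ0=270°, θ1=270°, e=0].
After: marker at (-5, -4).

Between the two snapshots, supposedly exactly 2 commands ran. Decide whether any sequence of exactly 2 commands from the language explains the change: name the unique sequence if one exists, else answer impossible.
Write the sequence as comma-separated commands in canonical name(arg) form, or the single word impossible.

extend(-1), extend(1)

key: order matters: swapping extend(-1) and extend(1) lands elsewhere
from: [θ0=270°, θ1=270°, e=0]
t=1 extend(-1) ⇒ [θ0=270°, θ1=270°, e=0]
t=2 extend(1) ⇒ [θ0=270°, θ1=270°, e=1]
no rival 2-sequence matches.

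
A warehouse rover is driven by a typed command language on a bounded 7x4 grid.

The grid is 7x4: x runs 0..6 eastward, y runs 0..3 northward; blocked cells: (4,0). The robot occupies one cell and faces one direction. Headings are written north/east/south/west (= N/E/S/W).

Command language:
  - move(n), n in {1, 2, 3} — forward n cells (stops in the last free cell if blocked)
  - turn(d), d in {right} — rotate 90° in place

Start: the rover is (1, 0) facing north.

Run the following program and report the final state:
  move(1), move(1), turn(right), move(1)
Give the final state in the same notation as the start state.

from: (1, 0) facing north
[1] after move(1): (1, 1) facing north
[2] after move(1): (1, 2) facing north
[3] after turn(right): (1, 2) facing east
[4] after move(1): (2, 2) facing east

(2, 2) facing east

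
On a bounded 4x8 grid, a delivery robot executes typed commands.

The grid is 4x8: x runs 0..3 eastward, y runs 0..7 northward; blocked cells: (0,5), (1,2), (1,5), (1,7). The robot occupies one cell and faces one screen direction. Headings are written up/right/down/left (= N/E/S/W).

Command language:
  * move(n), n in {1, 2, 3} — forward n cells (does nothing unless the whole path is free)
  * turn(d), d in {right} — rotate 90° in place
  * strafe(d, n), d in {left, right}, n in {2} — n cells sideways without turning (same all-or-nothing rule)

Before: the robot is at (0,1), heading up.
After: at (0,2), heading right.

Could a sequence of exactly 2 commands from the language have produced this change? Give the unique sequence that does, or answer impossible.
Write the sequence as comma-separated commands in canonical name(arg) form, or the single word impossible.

key: order matters: swapping move(1) and turn(right) lands elsewhere
t0: at (0,1), heading up
1. move(1) → at (0,2), heading up
2. turn(right) → at (0,2), heading right
uniquely the one of 36 2-step routes that fits.

move(1), turn(right)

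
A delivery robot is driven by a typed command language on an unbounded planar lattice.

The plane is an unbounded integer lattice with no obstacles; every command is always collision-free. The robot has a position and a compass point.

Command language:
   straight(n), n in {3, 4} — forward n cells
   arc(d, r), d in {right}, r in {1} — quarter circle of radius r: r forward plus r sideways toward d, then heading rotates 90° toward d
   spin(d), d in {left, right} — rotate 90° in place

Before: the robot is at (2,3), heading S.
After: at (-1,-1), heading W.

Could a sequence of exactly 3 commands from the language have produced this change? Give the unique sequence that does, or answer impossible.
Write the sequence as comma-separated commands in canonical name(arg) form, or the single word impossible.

straight(4), spin(right), straight(3)

key: position moved to (-1,-1) AND the heading swung to W — translation plus rotation needed
from: at (2,3), heading S
t=1 straight(4) ⇒ at (2,-1), heading S
t=2 spin(right) ⇒ at (2,-1), heading W
t=3 straight(3) ⇒ at (-1,-1), heading W
uniquely the one of 125 3-step routes that fits.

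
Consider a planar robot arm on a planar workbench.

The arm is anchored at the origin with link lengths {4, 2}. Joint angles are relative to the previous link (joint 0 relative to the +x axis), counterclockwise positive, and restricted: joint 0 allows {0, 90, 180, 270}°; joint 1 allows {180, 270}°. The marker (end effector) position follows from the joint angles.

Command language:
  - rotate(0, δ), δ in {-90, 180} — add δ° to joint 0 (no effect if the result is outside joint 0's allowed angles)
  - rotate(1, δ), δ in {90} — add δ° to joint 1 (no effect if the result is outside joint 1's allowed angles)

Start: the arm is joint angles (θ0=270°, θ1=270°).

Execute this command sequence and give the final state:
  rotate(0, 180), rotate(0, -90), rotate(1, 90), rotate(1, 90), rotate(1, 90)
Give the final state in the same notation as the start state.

t0: joint angles (θ0=270°, θ1=270°)
[1] after rotate(0, 180): joint angles (θ0=90°, θ1=270°)
[2] after rotate(0, -90): joint angles (θ0=0°, θ1=270°)
[3] after rotate(1, 90): joint angles (θ0=0°, θ1=270°)
[4] after rotate(1, 90): joint angles (θ0=0°, θ1=270°)
[5] after rotate(1, 90): joint angles (θ0=0°, θ1=270°)

joint angles (θ0=0°, θ1=270°)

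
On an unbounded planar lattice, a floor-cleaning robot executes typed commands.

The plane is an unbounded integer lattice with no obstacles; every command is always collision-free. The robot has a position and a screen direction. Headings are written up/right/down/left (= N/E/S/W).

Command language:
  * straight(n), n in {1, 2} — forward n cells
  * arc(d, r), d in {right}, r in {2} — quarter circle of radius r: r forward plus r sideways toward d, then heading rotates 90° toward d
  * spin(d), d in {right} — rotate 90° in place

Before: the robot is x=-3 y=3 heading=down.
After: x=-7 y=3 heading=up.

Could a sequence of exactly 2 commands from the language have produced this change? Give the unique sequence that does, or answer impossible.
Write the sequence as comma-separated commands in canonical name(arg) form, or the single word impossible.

key: position moved to (-7,3) AND the heading swung to N — translation plus rotation needed
t0: x=-3 y=3 heading=down
[1] after arc(right, 2): x=-5 y=1 heading=left
[2] after arc(right, 2): x=-7 y=3 heading=up
uniquely the one of 16 2-step routes that fits.

arc(right, 2), arc(right, 2)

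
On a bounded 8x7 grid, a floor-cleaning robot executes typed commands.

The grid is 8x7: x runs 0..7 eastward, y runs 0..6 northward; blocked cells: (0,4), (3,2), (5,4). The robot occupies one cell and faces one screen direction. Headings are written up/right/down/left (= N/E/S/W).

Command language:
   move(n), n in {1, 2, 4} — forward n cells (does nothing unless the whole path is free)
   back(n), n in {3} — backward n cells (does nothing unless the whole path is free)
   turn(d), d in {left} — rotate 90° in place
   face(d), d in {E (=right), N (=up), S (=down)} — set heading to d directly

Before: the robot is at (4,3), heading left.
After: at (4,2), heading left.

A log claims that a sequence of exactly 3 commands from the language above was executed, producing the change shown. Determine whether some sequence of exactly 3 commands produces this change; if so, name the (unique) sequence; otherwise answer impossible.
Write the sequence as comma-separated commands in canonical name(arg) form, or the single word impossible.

impossible

all 512 sequences checked — none match.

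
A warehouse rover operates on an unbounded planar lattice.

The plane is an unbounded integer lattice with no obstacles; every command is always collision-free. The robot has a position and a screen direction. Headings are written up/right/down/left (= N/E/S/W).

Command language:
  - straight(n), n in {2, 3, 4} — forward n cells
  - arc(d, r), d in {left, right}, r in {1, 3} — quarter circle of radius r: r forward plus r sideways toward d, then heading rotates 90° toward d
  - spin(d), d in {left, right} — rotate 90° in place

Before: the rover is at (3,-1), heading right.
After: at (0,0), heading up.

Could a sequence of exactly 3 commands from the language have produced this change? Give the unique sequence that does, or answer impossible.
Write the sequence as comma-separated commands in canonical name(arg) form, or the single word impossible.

arc(right, 1), arc(right, 1), arc(right, 3)

key: order matters: swapping arc(right, 1) and arc(right, 3) lands elsewhere
t0: at (3,-1), heading right
t=1 arc(right, 1) ⇒ at (4,-2), heading down
t=2 arc(right, 1) ⇒ at (3,-3), heading left
t=3 arc(right, 3) ⇒ at (0,0), heading up
no rival 3-sequence matches.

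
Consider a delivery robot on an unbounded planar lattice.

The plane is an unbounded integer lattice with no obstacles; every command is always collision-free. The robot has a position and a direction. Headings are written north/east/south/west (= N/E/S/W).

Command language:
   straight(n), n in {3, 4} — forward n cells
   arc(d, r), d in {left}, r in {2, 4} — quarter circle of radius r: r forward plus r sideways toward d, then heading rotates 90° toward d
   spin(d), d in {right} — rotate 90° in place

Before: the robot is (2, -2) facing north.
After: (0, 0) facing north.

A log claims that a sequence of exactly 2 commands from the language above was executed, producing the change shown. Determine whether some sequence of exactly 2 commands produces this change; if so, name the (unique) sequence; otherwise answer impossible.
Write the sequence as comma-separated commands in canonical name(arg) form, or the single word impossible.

arc(left, 2), spin(right)

key: heading stays N — rotations cancel among the 2 commands
from: (2, -2) facing north
step 1 (arc(left, 2)): (0, 0) facing west
step 2 (spin(right)): (0, 0) facing north
no rival 2-sequence matches.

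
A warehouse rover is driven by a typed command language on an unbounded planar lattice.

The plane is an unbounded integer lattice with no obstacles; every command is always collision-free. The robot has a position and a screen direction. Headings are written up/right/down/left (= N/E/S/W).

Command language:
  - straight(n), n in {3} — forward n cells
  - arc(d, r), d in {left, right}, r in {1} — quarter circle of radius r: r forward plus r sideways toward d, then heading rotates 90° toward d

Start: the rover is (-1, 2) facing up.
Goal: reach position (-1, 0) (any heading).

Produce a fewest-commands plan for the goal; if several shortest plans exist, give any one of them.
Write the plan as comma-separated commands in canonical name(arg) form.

arc(right, 1), arc(right, 1), arc(right, 1), arc(left, 1)

start: (-1, 2) facing up
step 1 (arc(right, 1)): (0, 3) facing right
step 2 (arc(right, 1)): (1, 2) facing down
step 3 (arc(right, 1)): (0, 1) facing left
step 4 (arc(left, 1)): (-1, 0) facing down
no 3-step plan works, so 4 is optimal.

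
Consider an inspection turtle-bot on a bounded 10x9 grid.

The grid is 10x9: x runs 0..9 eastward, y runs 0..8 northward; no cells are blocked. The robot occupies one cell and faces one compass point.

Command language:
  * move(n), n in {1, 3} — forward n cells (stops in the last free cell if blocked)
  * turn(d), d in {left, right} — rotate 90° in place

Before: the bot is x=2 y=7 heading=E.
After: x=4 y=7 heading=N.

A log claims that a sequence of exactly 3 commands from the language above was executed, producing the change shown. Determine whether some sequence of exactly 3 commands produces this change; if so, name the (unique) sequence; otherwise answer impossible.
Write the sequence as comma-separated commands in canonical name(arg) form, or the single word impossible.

move(1), move(1), turn(left)

key: order matters: swapping move(1) and turn(left) lands elsewhere
start: x=2 y=7 heading=E
step 1 (move(1)): x=3 y=7 heading=E
step 2 (move(1)): x=4 y=7 heading=E
step 3 (turn(left)): x=4 y=7 heading=N
no other 3-command option fits: unique.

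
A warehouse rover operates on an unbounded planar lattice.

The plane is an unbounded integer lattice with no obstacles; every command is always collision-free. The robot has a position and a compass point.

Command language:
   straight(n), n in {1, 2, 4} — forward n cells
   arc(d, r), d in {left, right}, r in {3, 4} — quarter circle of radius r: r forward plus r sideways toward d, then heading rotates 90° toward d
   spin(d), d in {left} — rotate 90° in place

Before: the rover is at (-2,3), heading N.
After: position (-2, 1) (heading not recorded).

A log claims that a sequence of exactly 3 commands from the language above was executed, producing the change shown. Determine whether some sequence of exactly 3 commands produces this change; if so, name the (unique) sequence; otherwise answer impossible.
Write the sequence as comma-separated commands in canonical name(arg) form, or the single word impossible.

spin(left), spin(left), straight(2)

key: running straight(2) before spin(left) would end elsewhere — order is forced
initial: at (-2,3), heading N
step 1 (spin(left)): at (-2,3), heading W
step 2 (spin(left)): at (-2,3), heading S
step 3 (straight(2)): at (-2,1), heading S
all 512 alternatives checked — unique.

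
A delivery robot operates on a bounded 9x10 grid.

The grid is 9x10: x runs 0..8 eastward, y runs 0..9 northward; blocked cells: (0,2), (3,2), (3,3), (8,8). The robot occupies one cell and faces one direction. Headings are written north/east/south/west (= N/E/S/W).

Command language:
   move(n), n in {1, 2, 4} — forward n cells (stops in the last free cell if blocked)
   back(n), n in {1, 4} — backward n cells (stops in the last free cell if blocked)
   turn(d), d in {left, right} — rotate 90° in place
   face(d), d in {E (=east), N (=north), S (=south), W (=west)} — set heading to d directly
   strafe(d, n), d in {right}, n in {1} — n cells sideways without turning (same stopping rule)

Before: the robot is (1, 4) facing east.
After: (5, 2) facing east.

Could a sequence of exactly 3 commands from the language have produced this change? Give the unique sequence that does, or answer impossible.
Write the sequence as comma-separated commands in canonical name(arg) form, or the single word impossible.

move(4), strafe(right, 1), strafe(right, 1)

key: still facing E at the end — nothing in the sequence rotates
t0: (1, 4) facing east
t=1 move(4) ⇒ (5, 4) facing east
t=2 strafe(right, 1) ⇒ (5, 3) facing east
t=3 strafe(right, 1) ⇒ (5, 2) facing east
no other 3-command option fits: unique.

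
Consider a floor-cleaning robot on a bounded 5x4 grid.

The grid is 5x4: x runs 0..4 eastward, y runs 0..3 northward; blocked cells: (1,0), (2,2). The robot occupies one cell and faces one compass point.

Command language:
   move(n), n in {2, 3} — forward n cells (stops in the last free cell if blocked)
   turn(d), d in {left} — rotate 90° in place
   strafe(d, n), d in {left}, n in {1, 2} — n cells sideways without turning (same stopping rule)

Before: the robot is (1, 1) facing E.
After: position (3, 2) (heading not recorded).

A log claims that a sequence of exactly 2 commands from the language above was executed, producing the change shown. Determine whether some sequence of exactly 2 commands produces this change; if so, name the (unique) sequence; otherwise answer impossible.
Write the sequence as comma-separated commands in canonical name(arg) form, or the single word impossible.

move(2), strafe(left, 1)

key: running strafe(left, 1) before move(2) would end elsewhere — order is forced
begin: (1, 1) facing E
[1] after move(2): (3, 1) facing E
[2] after strafe(left, 1): (3, 2) facing E
no other 2-command option fits: unique.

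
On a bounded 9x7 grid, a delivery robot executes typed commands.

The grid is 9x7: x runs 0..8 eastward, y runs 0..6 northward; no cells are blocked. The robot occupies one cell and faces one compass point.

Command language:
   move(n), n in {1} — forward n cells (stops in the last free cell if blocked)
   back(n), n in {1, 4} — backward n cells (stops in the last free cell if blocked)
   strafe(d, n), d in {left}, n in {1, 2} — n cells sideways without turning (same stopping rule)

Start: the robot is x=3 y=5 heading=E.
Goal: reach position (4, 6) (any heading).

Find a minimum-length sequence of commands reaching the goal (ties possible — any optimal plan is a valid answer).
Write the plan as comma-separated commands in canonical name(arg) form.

initial: x=3 y=5 heading=E
1. move(1) → x=4 y=5 heading=E
2. strafe(left, 1) → x=4 y=6 heading=E
shorter routes all fall short; 2 is best.

move(1), strafe(left, 1)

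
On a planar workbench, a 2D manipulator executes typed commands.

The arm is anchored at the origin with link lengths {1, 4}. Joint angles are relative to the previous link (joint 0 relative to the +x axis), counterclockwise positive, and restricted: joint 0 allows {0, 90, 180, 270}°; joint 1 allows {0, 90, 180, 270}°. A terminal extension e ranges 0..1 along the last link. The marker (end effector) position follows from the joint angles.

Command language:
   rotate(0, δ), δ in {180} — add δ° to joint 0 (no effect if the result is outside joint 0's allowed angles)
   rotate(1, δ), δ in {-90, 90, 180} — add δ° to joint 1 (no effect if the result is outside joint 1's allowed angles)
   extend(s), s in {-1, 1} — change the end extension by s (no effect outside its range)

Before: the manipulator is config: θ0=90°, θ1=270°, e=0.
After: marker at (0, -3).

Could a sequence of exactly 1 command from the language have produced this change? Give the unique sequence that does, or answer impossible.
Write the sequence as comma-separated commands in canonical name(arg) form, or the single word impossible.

rotate(1, -90)

begin: config: θ0=90°, θ1=270°, e=0
t=1 rotate(1, -90) ⇒ config: θ0=90°, θ1=180°, e=0
all 6 alternatives checked — unique.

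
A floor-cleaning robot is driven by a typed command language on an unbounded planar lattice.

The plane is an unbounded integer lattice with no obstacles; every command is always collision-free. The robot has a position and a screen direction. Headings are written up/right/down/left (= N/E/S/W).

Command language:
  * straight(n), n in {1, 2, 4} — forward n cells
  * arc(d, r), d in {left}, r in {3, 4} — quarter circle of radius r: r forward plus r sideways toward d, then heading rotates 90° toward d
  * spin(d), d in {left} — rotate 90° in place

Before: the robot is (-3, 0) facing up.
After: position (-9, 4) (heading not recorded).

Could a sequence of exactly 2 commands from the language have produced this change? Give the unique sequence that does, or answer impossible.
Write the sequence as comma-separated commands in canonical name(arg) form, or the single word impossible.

arc(left, 4), straight(2)

key: running straight(2) before arc(left, 4) would end elsewhere — order is forced
initial: (-3, 0) facing up
step 1 (arc(left, 4)): (-7, 4) facing left
step 2 (straight(2)): (-9, 4) facing left
no other 2-command option fits: unique.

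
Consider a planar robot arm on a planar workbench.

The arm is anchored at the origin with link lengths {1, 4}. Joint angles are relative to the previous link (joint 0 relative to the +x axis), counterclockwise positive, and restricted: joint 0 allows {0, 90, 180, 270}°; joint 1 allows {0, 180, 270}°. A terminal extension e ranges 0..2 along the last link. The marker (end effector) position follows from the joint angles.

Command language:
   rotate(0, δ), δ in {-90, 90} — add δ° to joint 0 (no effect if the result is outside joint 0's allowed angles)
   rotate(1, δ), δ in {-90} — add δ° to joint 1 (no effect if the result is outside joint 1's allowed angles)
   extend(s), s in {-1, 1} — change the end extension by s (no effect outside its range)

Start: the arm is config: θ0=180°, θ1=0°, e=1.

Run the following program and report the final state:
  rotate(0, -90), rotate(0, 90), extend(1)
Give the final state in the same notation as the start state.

begin: config: θ0=180°, θ1=0°, e=1
[1] after rotate(0, -90): config: θ0=90°, θ1=0°, e=1
[2] after rotate(0, 90): config: θ0=180°, θ1=0°, e=1
[3] after extend(1): config: θ0=180°, θ1=0°, e=2

config: θ0=180°, θ1=0°, e=2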